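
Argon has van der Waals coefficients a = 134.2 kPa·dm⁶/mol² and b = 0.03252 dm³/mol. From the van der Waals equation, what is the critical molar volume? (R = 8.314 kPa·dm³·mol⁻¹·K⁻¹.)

For a van der Waals gas, V_m,c = 3b.
V_m,c = 3×0.03252 = 0.09756 dm³/mol

V_m,c ≈ 0.09756 dm³/mol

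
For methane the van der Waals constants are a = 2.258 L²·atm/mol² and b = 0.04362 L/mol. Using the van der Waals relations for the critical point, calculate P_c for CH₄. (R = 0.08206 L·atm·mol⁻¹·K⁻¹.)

P_c ≈ 43.95 atm

For a van der Waals gas, P_c = a/(27b²).
P_c = 2.258/(27×(0.04362)²) = 2.258/0.051373 = 43.95 atm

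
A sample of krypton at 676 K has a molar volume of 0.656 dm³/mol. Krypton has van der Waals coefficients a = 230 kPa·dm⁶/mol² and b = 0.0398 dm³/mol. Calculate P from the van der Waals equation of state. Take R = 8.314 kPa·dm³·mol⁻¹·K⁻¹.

P = RT/(V_m − b) − a/V_m²
RT/(V_m − b) = (8.314)(676)/(0.656 − 0.0398) = 5620.3/0.61620 = 9120.9 kPa
a/V_m² = 230/(0.656)² = 534.47 kPa
P = 9120.9 − 534.47 = 8586 kPa

P ≈ 8586 kPa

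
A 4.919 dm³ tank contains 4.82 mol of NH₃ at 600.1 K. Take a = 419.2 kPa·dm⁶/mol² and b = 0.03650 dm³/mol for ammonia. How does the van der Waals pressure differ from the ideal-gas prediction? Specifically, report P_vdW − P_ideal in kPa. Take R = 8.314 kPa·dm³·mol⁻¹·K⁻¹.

Ideal: P_ideal = nRT/V = (4.82)(8.314)(600.1)/4.919 = 4888.82 kPa
vdW: P = nRT/(V − nb) − a n²/V² = 24048.1/4.74307 − 9739.02/24.1966 = 5070.15 − 402.495 = 4667.66 kPa
ΔP = 4667.66 − 4888.82 = -221.2 kPa

ΔP ≈ -221.2 kPa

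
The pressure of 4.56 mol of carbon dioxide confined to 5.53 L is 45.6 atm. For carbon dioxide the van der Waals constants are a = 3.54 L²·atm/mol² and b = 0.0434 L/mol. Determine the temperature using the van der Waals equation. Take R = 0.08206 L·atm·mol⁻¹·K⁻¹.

T = (P + a n²/V²)(V − nb)/(nR)
P + a n²/V² = 45.6 + (3.54)(4.56)²/(5.53)² = 48.007 atm
V − nb = 5.53 − (4.56)(0.0434) = 5.3321 L
T = (48.007)(5.3321)/((4.56)(0.08206)) = 684.1 K

T ≈ 684.1 K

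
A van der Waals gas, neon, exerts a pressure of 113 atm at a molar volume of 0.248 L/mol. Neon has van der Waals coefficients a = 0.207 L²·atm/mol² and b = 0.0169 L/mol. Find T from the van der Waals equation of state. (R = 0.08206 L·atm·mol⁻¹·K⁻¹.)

T = (P + a/V_m²)(V_m − b)/R
P + a/V_m² = 113 + 0.207/(0.248)² = 116.37 atm
V_m − b = 0.248 − 0.0169 = 0.23110 L/mol
T = (116.37)(0.23110)/0.08206 = 327.7 K

T ≈ 327.7 K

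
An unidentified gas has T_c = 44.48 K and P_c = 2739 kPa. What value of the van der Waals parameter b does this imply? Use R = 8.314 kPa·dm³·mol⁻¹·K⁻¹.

b ≈ 0.01688 dm³/mol

From T_c = 8a/(27Rb) and P_c = a/(27b²): b = R T_c/(8 P_c).
b = (8.314)(44.48)/(8×2739) = 369.81/21912 = 0.01688 dm³/mol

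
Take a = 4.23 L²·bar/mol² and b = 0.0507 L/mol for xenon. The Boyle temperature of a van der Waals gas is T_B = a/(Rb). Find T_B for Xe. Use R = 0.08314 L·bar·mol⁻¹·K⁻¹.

For a van der Waals gas the second virial coefficient B₂ = b − a/(RT) vanishes at T_B = a/(Rb).
T_B = 4.23/(0.08314×0.0507) = 4.23/0.0042152 = 1004 K

T_B ≈ 1004 K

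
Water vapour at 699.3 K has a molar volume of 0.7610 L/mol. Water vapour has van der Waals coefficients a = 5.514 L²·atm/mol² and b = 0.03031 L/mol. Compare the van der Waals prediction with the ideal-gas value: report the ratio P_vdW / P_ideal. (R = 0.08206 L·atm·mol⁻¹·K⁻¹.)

Ideal: P_ideal = RT/V_m = (0.08206)(699.3)/0.7610 = 75.4068 atm
vdW: P = RT/(V_m − b) − a/V_m² = 57.3846/0.730690 − 5.514/0.579121 = 78.5348 − 9.52133 = 69.0135 atm
Ratio = 69.0135/75.4068 = 0.9152

P_vdW / P_ideal ≈ 0.9152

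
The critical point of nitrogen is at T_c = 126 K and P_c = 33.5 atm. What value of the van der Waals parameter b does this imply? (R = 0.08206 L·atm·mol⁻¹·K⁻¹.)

From T_c = 8a/(27Rb) and P_c = a/(27b²): b = R T_c/(8 P_c).
b = (0.08206)(126)/(8×33.5) = 10.340/268.00 = 0.03858 L/mol

b ≈ 0.03858 L/mol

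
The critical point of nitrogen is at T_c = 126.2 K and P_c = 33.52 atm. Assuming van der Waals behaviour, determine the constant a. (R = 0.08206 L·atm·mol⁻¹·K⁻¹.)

From T_c = 8a/(27Rb) and P_c = a/(27b²): a = 27 R² T_c²/(64 P_c).
a = 27×(0.08206)²×(126.2)²/(64×33.52) = 2895.6/2145.3 = 1.350 L²·atm/mol²

a ≈ 1.350 L²·atm/mol²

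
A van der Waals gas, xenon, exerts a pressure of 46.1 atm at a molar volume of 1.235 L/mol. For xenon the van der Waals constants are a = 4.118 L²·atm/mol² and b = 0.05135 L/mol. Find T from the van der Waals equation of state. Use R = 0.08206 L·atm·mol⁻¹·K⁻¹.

T ≈ 703.9 K

T = (P + a/V_m²)(V_m − b)/R
P + a/V_m² = 46.1 + 4.118/(1.235)² = 48.800 atm
V_m − b = 1.235 − 0.05135 = 1.1837 L/mol
T = (48.800)(1.1837)/0.08206 = 703.9 K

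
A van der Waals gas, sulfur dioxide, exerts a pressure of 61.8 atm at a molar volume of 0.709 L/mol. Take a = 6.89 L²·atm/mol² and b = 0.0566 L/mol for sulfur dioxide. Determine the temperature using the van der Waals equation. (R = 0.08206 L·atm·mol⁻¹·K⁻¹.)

T ≈ 600.3 K

T = (P + a/V_m²)(V_m − b)/R
P + a/V_m² = 61.8 + 6.89/(0.709)² = 75.507 atm
V_m − b = 0.709 − 0.0566 = 0.65240 L/mol
T = (75.507)(0.65240)/0.08206 = 600.3 K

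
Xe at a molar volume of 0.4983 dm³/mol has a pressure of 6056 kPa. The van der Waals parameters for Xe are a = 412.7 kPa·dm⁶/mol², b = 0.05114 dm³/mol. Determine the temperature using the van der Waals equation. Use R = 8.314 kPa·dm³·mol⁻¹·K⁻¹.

T = (P + a/V_m²)(V_m − b)/R
P + a/V_m² = 6056 + 412.7/(0.4983)² = 7718.1 kPa
V_m − b = 0.4983 − 0.05114 = 0.44716 dm³/mol
T = (7718.1)(0.44716)/8.314 = 415.1 K

T ≈ 415.1 K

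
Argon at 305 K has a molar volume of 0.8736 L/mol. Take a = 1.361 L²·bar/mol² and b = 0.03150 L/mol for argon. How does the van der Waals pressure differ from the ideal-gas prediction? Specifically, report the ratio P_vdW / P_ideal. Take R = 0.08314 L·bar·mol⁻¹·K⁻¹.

Ideal: P_ideal = RT/V_m = (0.08314)(305)/0.8736 = 29.0267 bar
vdW: P = RT/(V_m − b) − a/V_m² = 25.3577/0.842100 − 1.361/0.763177 = 30.1125 − 1.78333 = 28.3292 bar
Ratio = 28.3292/29.0267 = 0.9760

P_vdW / P_ideal ≈ 0.9760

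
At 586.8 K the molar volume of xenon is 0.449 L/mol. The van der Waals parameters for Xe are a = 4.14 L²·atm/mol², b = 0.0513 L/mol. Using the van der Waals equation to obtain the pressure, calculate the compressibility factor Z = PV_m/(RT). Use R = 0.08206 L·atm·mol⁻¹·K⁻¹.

Z ≈ 0.9375

P = RT/(V_m − b) − a/V_m² = (0.08206)(586.8)/(0.449 − 0.0513) − 4.14/(0.449)²
  = 48.153/0.39770 − 20.536 = 121.08 − 20.536 = 100.54 atm
Z = PV_m/(RT) = (100.54)(0.449)/((0.08206)(586.8)) = 45.142/48.153 = 0.9375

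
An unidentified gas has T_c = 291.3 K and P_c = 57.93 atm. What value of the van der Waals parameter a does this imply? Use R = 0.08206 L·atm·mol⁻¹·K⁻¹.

a ≈ 4.161 L²·atm/mol²

From T_c = 8a/(27Rb) and P_c = a/(27b²): a = 27 R² T_c²/(64 P_c).
a = 27×(0.08206)²×(291.3)²/(64×57.93) = 15428/3707.5 = 4.161 L²·atm/mol²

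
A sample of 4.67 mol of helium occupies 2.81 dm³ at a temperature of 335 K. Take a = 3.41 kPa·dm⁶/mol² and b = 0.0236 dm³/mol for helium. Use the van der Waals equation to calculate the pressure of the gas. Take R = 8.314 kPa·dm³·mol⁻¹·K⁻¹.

P = nRT/(V − nb) − a n²/V²
nRT/(V − nb) = (4.67)(8.314)(335)/(2.81 − 4.67×0.0236) = 13007/2.6998 = 4817.8 kPa
a n²/V² = (3.41)(4.67)²/(2.81)² = 9.4184 kPa
P = 4817.8 − 9.4184 = 4808 kPa

P ≈ 4808 kPa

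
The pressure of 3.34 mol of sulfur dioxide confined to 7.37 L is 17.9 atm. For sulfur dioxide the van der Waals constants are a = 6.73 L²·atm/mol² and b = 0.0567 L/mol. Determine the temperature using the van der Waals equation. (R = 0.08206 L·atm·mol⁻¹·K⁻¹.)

T ≈ 505.2 K

T = (P + a n²/V²)(V − nb)/(nR)
P + a n²/V² = 17.9 + (6.73)(3.34)²/(7.37)² = 19.282 atm
V − nb = 7.37 − (3.34)(0.0567) = 7.1806 L
T = (19.282)(7.1806)/((3.34)(0.08206)) = 505.2 K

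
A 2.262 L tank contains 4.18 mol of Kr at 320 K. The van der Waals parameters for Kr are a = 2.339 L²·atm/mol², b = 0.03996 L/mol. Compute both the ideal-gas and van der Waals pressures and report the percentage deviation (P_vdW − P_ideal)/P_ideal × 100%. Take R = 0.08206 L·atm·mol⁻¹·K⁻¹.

Ideal: P_ideal = nRT/V = (4.18)(0.08206)(320)/2.262 = 48.5250 atm
vdW: P = nRT/(V − nb) − a n²/V² = 109.763/2.09497 − 40.8679/5.11664 = 52.3936 − 7.98725 = 44.4064 atm
% deviation = (44.4064 − 48.5250)/48.5250 × 100% = -8.49%

-8.49 %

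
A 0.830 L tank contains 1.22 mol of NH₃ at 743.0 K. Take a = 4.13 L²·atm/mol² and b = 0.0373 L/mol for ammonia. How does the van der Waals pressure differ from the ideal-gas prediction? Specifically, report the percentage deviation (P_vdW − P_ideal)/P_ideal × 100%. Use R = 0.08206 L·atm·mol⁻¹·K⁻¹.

Ideal: P_ideal = nRT/V = (1.22)(0.08206)(743.0)/0.830 = 89.6194 atm
vdW: P = nRT/(V − nb) − a n²/V² = 74.3841/0.784494 − 6.14709/0.688900 = 94.8179 − 8.92305 = 85.8949 atm
% deviation = (85.8949 − 89.6194)/89.6194 × 100% = -4.16%

-4.16 %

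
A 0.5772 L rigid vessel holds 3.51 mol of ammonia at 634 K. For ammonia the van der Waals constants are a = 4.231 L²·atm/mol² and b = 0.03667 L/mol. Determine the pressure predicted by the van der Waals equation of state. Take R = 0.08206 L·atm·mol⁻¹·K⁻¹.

P ≈ 250.7 atm

P = nRT/(V − nb) − a n²/V²
nRT/(V − nb) = (3.51)(0.08206)(634)/(0.5772 − 3.51×0.03667) = 182.61/0.44849 = 407.17 atm
a n²/V² = (4.231)(3.51)²/(0.5772)² = 156.46 atm
P = 407.17 − 156.46 = 250.7 atm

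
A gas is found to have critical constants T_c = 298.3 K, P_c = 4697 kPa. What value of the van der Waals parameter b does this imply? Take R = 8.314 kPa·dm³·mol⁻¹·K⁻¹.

b ≈ 0.06600 dm³/mol

From T_c = 8a/(27Rb) and P_c = a/(27b²): b = R T_c/(8 P_c).
b = (8.314)(298.3)/(8×4697) = 2480.1/37576 = 0.06600 dm³/mol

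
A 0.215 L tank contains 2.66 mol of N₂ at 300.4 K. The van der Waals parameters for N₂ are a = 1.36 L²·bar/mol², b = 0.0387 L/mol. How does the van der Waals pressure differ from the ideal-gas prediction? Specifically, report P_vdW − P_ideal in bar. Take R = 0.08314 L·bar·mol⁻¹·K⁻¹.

ΔP ≈ 75.69 bar

Ideal: P_ideal = nRT/V = (2.66)(0.08314)(300.4)/0.215 = 308.996 bar
vdW: P = nRT/(V − nb) − a n²/V² = 66.4342/0.112058 − 9.62282/0.0462250 = 592.855 − 208.173 = 384.682 bar
ΔP = 384.682 − 308.996 = 75.69 bar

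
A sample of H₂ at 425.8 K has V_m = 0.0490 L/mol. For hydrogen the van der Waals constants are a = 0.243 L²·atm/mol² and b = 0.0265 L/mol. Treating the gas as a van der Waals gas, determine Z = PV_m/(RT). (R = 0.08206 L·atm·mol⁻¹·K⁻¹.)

P = RT/(V_m − b) − a/V_m² = (0.08206)(425.8)/(0.0490 − 0.0265) − 0.243/(0.0490)²
  = 34.941/0.022500 − 101.21 = 1552.9 − 101.21 = 1451.7 atm
Z = PV_m/(RT) = (1451.7)(0.0490)/((0.08206)(425.8)) = 71.133/34.941 = 2.036

Z ≈ 2.036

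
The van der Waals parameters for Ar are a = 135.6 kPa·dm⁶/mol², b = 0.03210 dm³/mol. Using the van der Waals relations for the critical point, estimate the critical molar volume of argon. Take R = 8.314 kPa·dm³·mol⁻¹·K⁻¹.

V_m,c ≈ 0.09630 dm³/mol

For a van der Waals gas, V_m,c = 3b.
V_m,c = 3×0.03210 = 0.09630 dm³/mol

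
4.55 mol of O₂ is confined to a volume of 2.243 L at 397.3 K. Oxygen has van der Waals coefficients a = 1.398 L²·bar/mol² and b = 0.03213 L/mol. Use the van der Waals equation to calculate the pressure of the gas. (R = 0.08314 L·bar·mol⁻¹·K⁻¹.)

P = nRT/(V − nb) − a n²/V²
nRT/(V − nb) = (4.55)(0.08314)(397.3)/(2.243 − 4.55×0.03213) = 150.29/2.0968 = 71.676 bar
a n²/V² = (1.398)(4.55)²/(2.243)² = 5.7527 bar
P = 71.676 − 5.7527 = 65.92 bar

P ≈ 65.92 bar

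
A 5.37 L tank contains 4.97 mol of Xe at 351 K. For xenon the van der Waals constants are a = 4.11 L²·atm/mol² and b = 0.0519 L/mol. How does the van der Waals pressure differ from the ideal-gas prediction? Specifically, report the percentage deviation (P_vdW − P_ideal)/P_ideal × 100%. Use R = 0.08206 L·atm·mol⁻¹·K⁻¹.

Ideal: P_ideal = nRT/V = (4.97)(0.08206)(351)/5.37 = 26.6576 atm
vdW: P = nRT/(V − nb) − a n²/V² = 143.151/5.11206 − 101.521/28.8369 = 28.0026 − 3.52052 = 24.4821 atm
% deviation = (24.4821 − 26.6576)/26.6576 × 100% = -8.16%

-8.16 %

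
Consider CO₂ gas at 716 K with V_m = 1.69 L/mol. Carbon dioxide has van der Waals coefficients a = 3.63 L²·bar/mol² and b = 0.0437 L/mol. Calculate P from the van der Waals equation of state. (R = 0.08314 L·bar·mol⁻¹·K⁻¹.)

P = RT/(V_m − b) − a/V_m²
RT/(V_m − b) = (0.08314)(716)/(1.69 − 0.0437) = 59.528/1.6463 = 36.159 bar
a/V_m² = 3.63/(1.69)² = 1.2710 bar
P = 36.159 − 1.2710 = 34.89 bar

P ≈ 34.89 bar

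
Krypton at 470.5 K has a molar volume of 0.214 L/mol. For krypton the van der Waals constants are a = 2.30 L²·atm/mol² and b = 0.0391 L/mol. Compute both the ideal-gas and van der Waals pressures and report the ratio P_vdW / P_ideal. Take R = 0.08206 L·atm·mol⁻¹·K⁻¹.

Ideal: P_ideal = RT/V_m = (0.08206)(470.5)/0.214 = 180.417 atm
vdW: P = RT/(V_m − b) − a/V_m² = 38.6092/0.174900 − 2.30/0.0457960 = 220.750 − 50.2227 = 170.527 atm
Ratio = 170.527/180.417 = 0.9452

P_vdW / P_ideal ≈ 0.9452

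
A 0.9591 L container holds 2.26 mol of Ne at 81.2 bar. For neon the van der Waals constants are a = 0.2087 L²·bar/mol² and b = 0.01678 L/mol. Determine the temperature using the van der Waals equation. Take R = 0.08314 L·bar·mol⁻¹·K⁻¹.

T ≈ 403.8 K

T = (P + a n²/V²)(V − nb)/(nR)
P + a n²/V² = 81.2 + (0.2087)(2.26)²/(0.9591)² = 82.359 bar
V − nb = 0.9591 − (2.26)(0.01678) = 0.92118 L
T = (82.359)(0.92118)/((2.26)(0.08314)) = 403.8 K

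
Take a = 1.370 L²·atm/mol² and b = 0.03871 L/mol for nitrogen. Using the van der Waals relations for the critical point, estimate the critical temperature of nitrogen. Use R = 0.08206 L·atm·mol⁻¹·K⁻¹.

T_c ≈ 127.8 K

For a van der Waals gas, T_c = 8a/(27Rb).
T_c = 8×1.370/(27×0.08206×0.03871) = 10.960/0.085767 = 127.8 K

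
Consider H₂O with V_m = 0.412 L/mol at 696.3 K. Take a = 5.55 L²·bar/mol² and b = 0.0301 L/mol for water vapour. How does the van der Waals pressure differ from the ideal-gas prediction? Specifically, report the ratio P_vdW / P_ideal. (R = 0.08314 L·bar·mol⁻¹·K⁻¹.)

Ideal: P_ideal = RT/V_m = (0.08314)(696.3)/0.412 = 140.511 bar
vdW: P = RT/(V_m − b) − a/V_m² = 57.8904/0.381900 − 5.55/0.169744 = 151.585 − 32.6963 = 118.889 bar
Ratio = 118.889/140.511 = 0.8461

P_vdW / P_ideal ≈ 0.8461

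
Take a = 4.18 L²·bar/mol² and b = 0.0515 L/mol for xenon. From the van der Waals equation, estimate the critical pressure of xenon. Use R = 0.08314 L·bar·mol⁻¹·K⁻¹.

For a van der Waals gas, P_c = a/(27b²).
P_c = 4.18/(27×(0.0515)²) = 4.18/0.071611 = 58.37 bar

P_c ≈ 58.37 bar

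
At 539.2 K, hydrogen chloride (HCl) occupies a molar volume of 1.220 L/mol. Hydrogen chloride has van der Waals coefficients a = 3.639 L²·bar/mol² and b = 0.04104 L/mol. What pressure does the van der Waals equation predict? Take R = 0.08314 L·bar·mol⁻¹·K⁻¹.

P = RT/(V_m − b) − a/V_m²
RT/(V_m − b) = (0.08314)(539.2)/(1.220 − 0.04104) = 44.829/1.1790 = 38.023 bar
a/V_m² = 3.639/(1.220)² = 2.4449 bar
P = 38.023 − 2.4449 = 35.58 bar

P ≈ 35.58 bar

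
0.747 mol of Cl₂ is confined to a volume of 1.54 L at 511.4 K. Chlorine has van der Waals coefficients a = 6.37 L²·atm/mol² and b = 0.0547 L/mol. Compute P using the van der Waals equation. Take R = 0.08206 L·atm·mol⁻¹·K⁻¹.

P = nRT/(V − nb) − a n²/V²
nRT/(V − nb) = (0.747)(0.08206)(511.4)/(1.54 − 0.747×0.0547) = 31.348/1.4991 = 20.911 atm
a n²/V² = (6.37)(0.747)²/(1.54)² = 1.4988 atm
P = 20.911 − 1.4988 = 19.41 atm

P ≈ 19.41 atm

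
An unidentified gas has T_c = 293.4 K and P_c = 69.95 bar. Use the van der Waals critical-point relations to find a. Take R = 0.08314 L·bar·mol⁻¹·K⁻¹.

From T_c = 8a/(27Rb) and P_c = a/(27b²): a = 27 R² T_c²/(64 P_c).
a = 27×(0.08314)²×(293.4)²/(64×69.95) = 16066/4476.8 = 3.589 L²·bar/mol²

a ≈ 3.589 L²·bar/mol²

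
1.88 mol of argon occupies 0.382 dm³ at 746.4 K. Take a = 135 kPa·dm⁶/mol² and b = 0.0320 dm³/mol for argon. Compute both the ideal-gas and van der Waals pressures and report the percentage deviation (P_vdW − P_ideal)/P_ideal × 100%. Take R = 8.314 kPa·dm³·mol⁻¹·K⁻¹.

7.99 %

Ideal: P_ideal = nRT/V = (1.88)(8.314)(746.4)/0.382 = 30540.5 kPa
vdW: P = nRT/(V − nb) − a n²/V² = 11666.5/0.321840 − 477.144/0.145924 = 36249.4 − 3269.81 = 32979.6 kPa
% deviation = (32979.6 − 30540.5)/30540.5 × 100% = 7.99%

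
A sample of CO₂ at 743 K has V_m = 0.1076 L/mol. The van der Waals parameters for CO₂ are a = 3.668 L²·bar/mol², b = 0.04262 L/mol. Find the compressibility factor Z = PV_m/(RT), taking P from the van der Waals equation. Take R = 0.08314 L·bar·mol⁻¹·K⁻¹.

P = RT/(V_m − b) − a/V_m² = (0.08314)(743)/(0.1076 − 0.04262) − 3.668/(0.1076)²
  = 61.773/0.064980 − 316.81 = 950.65 − 316.81 = 633.84 bar
Z = PV_m/(RT) = (633.84)(0.1076)/((0.08314)(743)) = 68.201/61.773 = 1.104

Z ≈ 1.104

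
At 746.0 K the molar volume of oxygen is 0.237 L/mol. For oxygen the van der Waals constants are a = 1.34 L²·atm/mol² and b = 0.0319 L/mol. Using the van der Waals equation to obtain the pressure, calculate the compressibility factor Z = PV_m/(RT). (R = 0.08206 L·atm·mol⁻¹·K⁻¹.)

P = RT/(V_m − b) − a/V_m² = (0.08206)(746.0)/(0.237 − 0.0319) − 1.34/(0.237)²
  = 61.217/0.20510 − 23.857 = 298.47 − 23.857 = 274.61 atm
Z = PV_m/(RT) = (274.61)(0.237)/((0.08206)(746.0)) = 65.083/61.217 = 1.063

Z ≈ 1.063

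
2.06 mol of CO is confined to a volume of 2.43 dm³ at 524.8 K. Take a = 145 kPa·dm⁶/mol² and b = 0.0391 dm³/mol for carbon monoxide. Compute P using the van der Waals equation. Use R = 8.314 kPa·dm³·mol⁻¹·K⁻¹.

P = nRT/(V − nb) − a n²/V²
nRT/(V − nb) = (2.06)(8.314)(524.8)/(2.43 − 2.06×0.0391) = 8988.2/2.3495 = 3825.6 kPa
a n²/V² = (145)(2.06)²/(2.43)² = 104.21 kPa
P = 3825.6 − 104.21 = 3721 kPa

P ≈ 3721 kPa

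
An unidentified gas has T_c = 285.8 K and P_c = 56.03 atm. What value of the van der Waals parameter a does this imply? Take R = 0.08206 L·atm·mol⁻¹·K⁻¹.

a ≈ 4.141 L²·atm/mol²

From T_c = 8a/(27Rb) and P_c = a/(27b²): a = 27 R² T_c²/(64 P_c).
a = 27×(0.08206)²×(285.8)²/(64×56.03) = 14851/3585.9 = 4.141 L²·atm/mol²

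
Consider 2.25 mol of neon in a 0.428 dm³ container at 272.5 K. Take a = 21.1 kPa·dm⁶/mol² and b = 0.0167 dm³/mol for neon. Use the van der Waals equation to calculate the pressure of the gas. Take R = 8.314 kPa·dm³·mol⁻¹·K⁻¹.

P = nRT/(V − nb) − a n²/V²
nRT/(V − nb) = (2.25)(8.314)(272.5)/(0.428 − 2.25×0.0167) = 5097.5/0.39043 = 13056 kPa
a n²/V² = (21.1)(2.25)²/(0.428)² = 583.12 kPa
P = 13056 − 583.12 = 12473 kPa

P ≈ 12473 kPa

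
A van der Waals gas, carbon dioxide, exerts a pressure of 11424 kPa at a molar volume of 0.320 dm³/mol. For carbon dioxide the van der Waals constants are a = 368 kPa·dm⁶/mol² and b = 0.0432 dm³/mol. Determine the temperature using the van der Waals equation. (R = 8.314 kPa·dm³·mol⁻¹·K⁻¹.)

T = (P + a/V_m²)(V_m − b)/R
P + a/V_m² = 11424 + 368/(0.320)² = 15018 kPa
V_m − b = 0.320 − 0.0432 = 0.27680 dm³/mol
T = (15018)(0.27680)/8.314 = 500.0 K

T ≈ 500.0 K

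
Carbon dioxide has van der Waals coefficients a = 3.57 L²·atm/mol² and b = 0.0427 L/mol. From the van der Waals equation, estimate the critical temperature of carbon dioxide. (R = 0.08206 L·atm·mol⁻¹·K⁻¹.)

For a van der Waals gas, T_c = 8a/(27Rb).
T_c = 8×3.57/(27×0.08206×0.0427) = 28.560/0.094607 = 301.9 K

T_c ≈ 301.9 K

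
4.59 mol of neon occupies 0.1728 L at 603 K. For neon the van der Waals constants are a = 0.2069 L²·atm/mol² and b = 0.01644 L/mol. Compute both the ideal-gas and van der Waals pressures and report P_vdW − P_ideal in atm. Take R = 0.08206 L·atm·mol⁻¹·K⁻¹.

Ideal: P_ideal = nRT/V = (4.59)(0.08206)(603)/0.1728 = 1314.37 atm
vdW: P = nRT/(V − nb) − a n²/V² = 227.123/0.0973404 − 4.35899/0.0298598 = 2333.29 − 145.982 = 2187.31 atm
ΔP = 2187.31 − 1314.37 = 872.9 atm

ΔP ≈ 872.9 atm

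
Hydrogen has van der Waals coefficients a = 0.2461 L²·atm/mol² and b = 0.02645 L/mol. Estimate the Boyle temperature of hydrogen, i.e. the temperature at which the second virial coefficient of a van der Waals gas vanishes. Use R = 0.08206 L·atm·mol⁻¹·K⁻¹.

T_B ≈ 113.4 K

For a van der Waals gas the second virial coefficient B₂ = b − a/(RT) vanishes at T_B = a/(Rb).
T_B = 0.2461/(0.08206×0.02645) = 0.2461/0.0021705 = 113.4 K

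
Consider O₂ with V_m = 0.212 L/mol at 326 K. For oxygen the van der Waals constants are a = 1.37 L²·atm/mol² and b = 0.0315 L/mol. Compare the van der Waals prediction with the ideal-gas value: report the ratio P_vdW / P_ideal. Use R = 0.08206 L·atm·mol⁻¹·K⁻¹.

P_vdW / P_ideal ≈ 0.9329

Ideal: P_ideal = RT/V_m = (0.08206)(326)/0.212 = 126.187 atm
vdW: P = RT/(V_m − b) − a/V_m² = 26.7516/0.180500 − 1.37/0.0449440 = 148.208 − 30.4824 = 117.726 atm
Ratio = 117.726/126.187 = 0.9329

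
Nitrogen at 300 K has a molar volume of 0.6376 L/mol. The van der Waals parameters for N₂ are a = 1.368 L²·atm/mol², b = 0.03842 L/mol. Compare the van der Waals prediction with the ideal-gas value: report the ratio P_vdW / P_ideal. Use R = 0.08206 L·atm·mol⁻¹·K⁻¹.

P_vdW / P_ideal ≈ 0.9770

Ideal: P_ideal = RT/V_m = (0.08206)(300)/0.6376 = 38.6104 atm
vdW: P = RT/(V_m − b) − a/V_m² = 24.6180/0.599180 − 1.368/0.406534 = 41.0862 − 3.36503 = 37.7212 atm
Ratio = 37.7212/38.6104 = 0.9770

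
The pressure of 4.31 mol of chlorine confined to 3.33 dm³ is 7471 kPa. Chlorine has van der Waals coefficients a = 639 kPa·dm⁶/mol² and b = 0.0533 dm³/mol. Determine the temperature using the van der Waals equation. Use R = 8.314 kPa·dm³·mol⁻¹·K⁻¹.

T ≈ 739.0 K

T = (P + a n²/V²)(V − nb)/(nR)
P + a n²/V² = 7471 + (639)(4.31)²/(3.33)² = 8541.5 kPa
V − nb = 3.33 − (4.31)(0.0533) = 3.1003 dm³
T = (8541.5)(3.1003)/((4.31)(8.314)) = 739.0 K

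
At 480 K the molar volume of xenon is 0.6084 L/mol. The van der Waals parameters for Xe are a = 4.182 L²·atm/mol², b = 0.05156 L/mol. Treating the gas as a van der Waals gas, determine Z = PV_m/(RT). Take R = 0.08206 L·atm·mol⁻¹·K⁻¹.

Z ≈ 0.9181

P = RT/(V_m − b) − a/V_m² = (0.08206)(480)/(0.6084 − 0.05156) − 4.182/(0.6084)²
  = 39.389/0.55684 − 11.298 = 70.737 − 11.298 = 59.439 atm
Z = PV_m/(RT) = (59.439)(0.6084)/((0.08206)(480)) = 36.163/39.389 = 0.9181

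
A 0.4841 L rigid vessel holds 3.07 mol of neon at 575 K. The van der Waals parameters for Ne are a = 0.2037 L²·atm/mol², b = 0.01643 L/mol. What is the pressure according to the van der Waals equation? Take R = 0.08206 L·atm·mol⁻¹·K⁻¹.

P = nRT/(V − nb) − a n²/V²
nRT/(V − nb) = (3.07)(0.08206)(575)/(0.4841 − 3.07×0.01643) = 144.86/0.43366 = 334.04 atm
a n²/V² = (0.2037)(3.07)²/(0.4841)² = 8.1921 atm
P = 334.04 − 8.1921 = 325.8 atm

P ≈ 325.8 atm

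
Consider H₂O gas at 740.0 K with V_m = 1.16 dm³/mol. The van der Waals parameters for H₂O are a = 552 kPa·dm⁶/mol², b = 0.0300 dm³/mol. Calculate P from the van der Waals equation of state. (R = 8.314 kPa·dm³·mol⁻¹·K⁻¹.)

P ≈ 5034 kPa

P = RT/(V_m − b) − a/V_m²
RT/(V_m − b) = (8.314)(740.0)/(1.16 − 0.0300) = 6152.4/1.1300 = 5444.6 kPa
a/V_m² = 552/(1.16)² = 410.23 kPa
P = 5444.6 − 410.23 = 5034 kPa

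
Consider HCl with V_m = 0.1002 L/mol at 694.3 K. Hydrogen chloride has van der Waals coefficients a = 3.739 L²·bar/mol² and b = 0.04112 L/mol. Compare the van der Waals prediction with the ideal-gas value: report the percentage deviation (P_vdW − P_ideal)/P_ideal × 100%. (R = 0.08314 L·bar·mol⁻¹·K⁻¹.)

4.96 %

Ideal: P_ideal = RT/V_m = (0.08314)(694.3)/0.1002 = 576.089 bar
vdW: P = RT/(V_m − b) − a/V_m² = 57.7241/0.0590800 − 3.739/0.0100400 = 977.050 − 372.410 = 604.640 bar
% deviation = (604.640 − 576.089)/576.089 × 100% = 4.96%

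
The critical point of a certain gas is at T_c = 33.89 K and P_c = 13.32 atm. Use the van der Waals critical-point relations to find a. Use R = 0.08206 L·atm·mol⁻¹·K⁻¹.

From T_c = 8a/(27Rb) and P_c = a/(27b²): a = 27 R² T_c²/(64 P_c).
a = 27×(0.08206)²×(33.89)²/(64×13.32) = 208.82/852.48 = 0.2450 L²·atm/mol²

a ≈ 0.2450 L²·atm/mol²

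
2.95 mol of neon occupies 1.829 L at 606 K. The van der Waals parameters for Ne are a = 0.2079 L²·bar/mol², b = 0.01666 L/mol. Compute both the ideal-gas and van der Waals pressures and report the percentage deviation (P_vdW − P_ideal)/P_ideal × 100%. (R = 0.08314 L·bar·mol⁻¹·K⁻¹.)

2.10 %

Ideal: P_ideal = nRT/V = (2.95)(0.08314)(606)/1.829 = 81.2626 bar
vdW: P = nRT/(V − nb) − a n²/V² = 148.629/1.77985 − 1.80925/3.34524 = 83.5065 − 0.540843 = 82.9657 bar
% deviation = (82.9657 − 81.2626)/81.2626 × 100% = 2.10%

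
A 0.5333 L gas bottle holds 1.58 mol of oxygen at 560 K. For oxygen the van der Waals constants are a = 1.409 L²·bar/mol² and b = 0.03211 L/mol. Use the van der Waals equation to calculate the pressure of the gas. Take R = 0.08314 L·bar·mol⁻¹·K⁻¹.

P ≈ 140.1 bar

P = nRT/(V − nb) − a n²/V²
nRT/(V − nb) = (1.58)(0.08314)(560)/(0.5333 − 1.58×0.03211) = 73.562/0.48257 = 152.44 bar
a n²/V² = (1.409)(1.58)²/(0.5333)² = 12.368 bar
P = 152.44 − 12.368 = 140.1 bar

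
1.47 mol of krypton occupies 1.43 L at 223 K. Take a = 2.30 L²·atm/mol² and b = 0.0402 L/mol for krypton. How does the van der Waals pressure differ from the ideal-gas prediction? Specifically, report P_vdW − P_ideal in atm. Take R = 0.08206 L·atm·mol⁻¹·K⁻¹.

ΔP ≈ -1.620 atm

Ideal: P_ideal = nRT/V = (1.47)(0.08206)(223)/1.43 = 18.8113 atm
vdW: P = nRT/(V − nb) − a n²/V² = 26.9001/1.37091 − 4.97007/2.04490 = 19.6221 − 2.43047 = 17.1916 atm
ΔP = 17.1916 − 18.8113 = -1.620 atm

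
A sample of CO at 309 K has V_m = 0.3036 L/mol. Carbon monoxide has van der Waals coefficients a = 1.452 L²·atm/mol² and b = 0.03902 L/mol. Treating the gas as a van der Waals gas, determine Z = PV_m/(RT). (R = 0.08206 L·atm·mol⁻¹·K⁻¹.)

Z ≈ 0.9589

P = RT/(V_m − b) − a/V_m² = (0.08206)(309)/(0.3036 − 0.03902) − 1.452/(0.3036)²
  = 25.357/0.26458 − 15.753 = 95.839 − 15.753 = 80.086 atm
Z = PV_m/(RT) = (80.086)(0.3036)/((0.08206)(309)) = 24.314/25.357 = 0.9589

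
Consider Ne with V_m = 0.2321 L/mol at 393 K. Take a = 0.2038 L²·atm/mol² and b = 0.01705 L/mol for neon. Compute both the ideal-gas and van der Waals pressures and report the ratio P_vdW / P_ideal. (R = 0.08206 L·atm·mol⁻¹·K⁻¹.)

Ideal: P_ideal = RT/V_m = (0.08206)(393)/0.2321 = 138.947 atm
vdW: P = RT/(V_m − b) − a/V_m² = 32.2496/0.215050 − 0.2038/0.0538704 = 149.963 − 3.78315 = 146.180 atm
Ratio = 146.180/138.947 = 1.052

P_vdW / P_ideal ≈ 1.052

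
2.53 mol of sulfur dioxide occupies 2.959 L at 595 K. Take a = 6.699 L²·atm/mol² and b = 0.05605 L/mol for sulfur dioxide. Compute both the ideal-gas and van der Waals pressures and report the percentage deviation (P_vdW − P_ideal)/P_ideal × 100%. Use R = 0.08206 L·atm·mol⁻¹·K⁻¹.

Ideal: P_ideal = nRT/V = (2.53)(0.08206)(595)/2.959 = 41.7469 atm
vdW: P = nRT/(V − nb) − a n²/V² = 123.529/2.81719 − 42.8796/8.75568 = 43.8483 − 4.89735 = 38.9510 atm
% deviation = (38.9510 − 41.7469)/41.7469 × 100% = -6.70%

-6.70 %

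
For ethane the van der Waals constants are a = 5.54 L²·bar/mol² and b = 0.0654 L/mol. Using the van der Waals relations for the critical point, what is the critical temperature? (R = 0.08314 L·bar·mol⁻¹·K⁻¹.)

T_c ≈ 301.9 K

For a van der Waals gas, T_c = 8a/(27Rb).
T_c = 8×5.54/(27×0.08314×0.0654) = 44.320/0.14681 = 301.9 K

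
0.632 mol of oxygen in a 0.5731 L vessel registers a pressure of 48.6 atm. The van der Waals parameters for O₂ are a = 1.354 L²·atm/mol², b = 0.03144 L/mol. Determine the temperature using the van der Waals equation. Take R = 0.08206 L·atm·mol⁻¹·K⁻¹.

T = (P + a n²/V²)(V − nb)/(nR)
P + a n²/V² = 48.6 + (1.354)(0.632)²/(0.5731)² = 50.247 atm
V − nb = 0.5731 − (0.632)(0.03144) = 0.55323 L
T = (50.247)(0.55323)/((0.632)(0.08206)) = 536.0 K

T ≈ 536.0 K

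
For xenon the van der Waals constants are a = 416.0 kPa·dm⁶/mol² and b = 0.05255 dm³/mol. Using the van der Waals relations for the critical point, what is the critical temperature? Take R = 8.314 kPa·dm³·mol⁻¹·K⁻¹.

T_c ≈ 282.1 K

For a van der Waals gas, T_c = 8a/(27Rb).
T_c = 8×416.0/(27×8.314×0.05255) = 3328.0/11.796 = 282.1 K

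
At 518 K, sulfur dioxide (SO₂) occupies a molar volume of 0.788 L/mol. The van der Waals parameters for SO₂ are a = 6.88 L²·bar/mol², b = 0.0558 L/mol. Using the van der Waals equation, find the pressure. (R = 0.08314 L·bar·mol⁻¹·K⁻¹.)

P ≈ 47.74 bar

P = RT/(V_m − b) − a/V_m²
RT/(V_m − b) = (0.08314)(518)/(0.788 − 0.0558) = 43.067/0.73220 = 58.819 bar
a/V_m² = 6.88/(0.788)² = 11.080 bar
P = 58.819 − 11.080 = 47.74 bar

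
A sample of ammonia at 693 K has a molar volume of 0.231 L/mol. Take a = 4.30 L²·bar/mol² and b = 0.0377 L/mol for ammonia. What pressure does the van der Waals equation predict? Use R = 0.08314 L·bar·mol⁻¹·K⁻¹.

P ≈ 217.5 bar

P = RT/(V_m − b) − a/V_m²
RT/(V_m − b) = (0.08314)(693)/(0.231 − 0.0377) = 57.616/0.19330 = 298.07 bar
a/V_m² = 4.30/(0.231)² = 80.583 bar
P = 298.07 − 80.583 = 217.5 bar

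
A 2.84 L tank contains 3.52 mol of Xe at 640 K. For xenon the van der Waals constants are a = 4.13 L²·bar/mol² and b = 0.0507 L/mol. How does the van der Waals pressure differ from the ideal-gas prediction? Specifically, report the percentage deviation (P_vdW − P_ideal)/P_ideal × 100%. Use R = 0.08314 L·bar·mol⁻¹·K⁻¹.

-2.91 %

Ideal: P_ideal = nRT/V = (3.52)(0.08314)(640)/2.84 = 65.9499 bar
vdW: P = nRT/(V − nb) − a n²/V² = 187.298/2.66154 − 51.1724/8.06560 = 70.3720 − 6.34452 = 64.0275 bar
% deviation = (64.0275 − 65.9499)/65.9499 × 100% = -2.91%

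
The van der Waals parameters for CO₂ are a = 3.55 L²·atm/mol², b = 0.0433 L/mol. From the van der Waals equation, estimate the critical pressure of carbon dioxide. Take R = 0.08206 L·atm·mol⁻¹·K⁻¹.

For a van der Waals gas, P_c = a/(27b²).
P_c = 3.55/(27×(0.0433)²) = 3.55/0.050622 = 70.13 atm

P_c ≈ 70.13 atm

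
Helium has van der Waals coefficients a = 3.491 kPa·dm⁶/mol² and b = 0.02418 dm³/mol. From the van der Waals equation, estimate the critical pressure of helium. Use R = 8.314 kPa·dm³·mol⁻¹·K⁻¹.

For a van der Waals gas, P_c = a/(27b²).
P_c = 3.491/(27×(0.02418)²) = 3.491/0.015786 = 221.1 kPa

P_c ≈ 221.1 kPa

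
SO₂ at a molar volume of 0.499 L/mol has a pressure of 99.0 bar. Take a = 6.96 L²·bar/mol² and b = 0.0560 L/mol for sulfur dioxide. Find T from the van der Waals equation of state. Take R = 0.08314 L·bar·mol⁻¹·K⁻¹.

T = (P + a/V_m²)(V_m − b)/R
P + a/V_m² = 99.0 + 6.96/(0.499)² = 126.95 bar
V_m − b = 0.499 − 0.0560 = 0.44300 L/mol
T = (126.95)(0.44300)/0.08314 = 676.4 K

T ≈ 676.4 K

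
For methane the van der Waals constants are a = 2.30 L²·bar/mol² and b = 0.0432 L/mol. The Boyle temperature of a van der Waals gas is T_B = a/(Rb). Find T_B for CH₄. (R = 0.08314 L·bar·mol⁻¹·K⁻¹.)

T_B ≈ 640.4 K

For a van der Waals gas the second virial coefficient B₂ = b − a/(RT) vanishes at T_B = a/(Rb).
T_B = 2.30/(0.08314×0.0432) = 2.30/0.0035916 = 640.4 K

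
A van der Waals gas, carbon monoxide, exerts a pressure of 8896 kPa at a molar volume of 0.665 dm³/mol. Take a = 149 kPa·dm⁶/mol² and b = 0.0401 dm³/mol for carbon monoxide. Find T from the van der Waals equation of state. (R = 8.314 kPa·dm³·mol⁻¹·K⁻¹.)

T = (P + a/V_m²)(V_m − b)/R
P + a/V_m² = 8896 + 149/(0.665)² = 9232.9 kPa
V_m − b = 0.665 − 0.0401 = 0.62490 dm³/mol
T = (9232.9)(0.62490)/8.314 = 694.0 K

T ≈ 694.0 K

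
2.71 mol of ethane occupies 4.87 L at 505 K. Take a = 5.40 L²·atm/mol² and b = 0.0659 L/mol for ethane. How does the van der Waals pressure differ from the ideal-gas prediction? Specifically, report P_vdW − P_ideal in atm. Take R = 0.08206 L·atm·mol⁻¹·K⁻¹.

ΔP ≈ -0.794 atm

Ideal: P_ideal = nRT/V = (2.71)(0.08206)(505)/4.87 = 23.0602 atm
vdW: P = nRT/(V − nb) − a n²/V² = 112.303/4.69141 − 39.6581/23.7169 = 23.9380 − 1.67215 = 22.2659 atm
ΔP = 22.2659 − 23.0602 = -0.794 atm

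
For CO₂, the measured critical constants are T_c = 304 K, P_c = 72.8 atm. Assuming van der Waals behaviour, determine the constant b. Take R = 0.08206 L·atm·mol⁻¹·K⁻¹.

From T_c = 8a/(27Rb) and P_c = a/(27b²): b = R T_c/(8 P_c).
b = (0.08206)(304)/(8×72.8) = 24.946/582.40 = 0.04283 L/mol

b ≈ 0.04283 L/mol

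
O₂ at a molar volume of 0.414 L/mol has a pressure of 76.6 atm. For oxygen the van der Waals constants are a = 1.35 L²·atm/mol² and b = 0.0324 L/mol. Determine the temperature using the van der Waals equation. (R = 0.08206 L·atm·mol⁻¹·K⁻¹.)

T ≈ 392.8 K

T = (P + a/V_m²)(V_m − b)/R
P + a/V_m² = 76.6 + 1.35/(0.414)² = 84.476 atm
V_m − b = 0.414 − 0.0324 = 0.38160 L/mol
T = (84.476)(0.38160)/0.08206 = 392.8 K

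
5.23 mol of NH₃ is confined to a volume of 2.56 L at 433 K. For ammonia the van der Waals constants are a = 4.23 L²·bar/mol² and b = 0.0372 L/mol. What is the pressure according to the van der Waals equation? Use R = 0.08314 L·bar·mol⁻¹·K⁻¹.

P = nRT/(V − nb) − a n²/V²
nRT/(V − nb) = (5.23)(0.08314)(433)/(2.56 − 5.23×0.0372) = 188.28/2.3654 = 79.598 bar
a n²/V² = (4.23)(5.23)²/(2.56)² = 17.655 bar
P = 79.598 − 17.655 = 61.94 bar

P ≈ 61.94 bar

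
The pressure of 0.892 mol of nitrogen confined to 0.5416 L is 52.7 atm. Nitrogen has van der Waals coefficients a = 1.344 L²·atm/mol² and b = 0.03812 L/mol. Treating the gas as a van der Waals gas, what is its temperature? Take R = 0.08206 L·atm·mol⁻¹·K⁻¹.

T = (P + a n²/V²)(V − nb)/(nR)
P + a n²/V² = 52.7 + (1.344)(0.892)²/(0.5416)² = 56.346 atm
V − nb = 0.5416 − (0.892)(0.03812) = 0.50760 L
T = (56.346)(0.50760)/((0.892)(0.08206)) = 390.7 K

T ≈ 390.7 K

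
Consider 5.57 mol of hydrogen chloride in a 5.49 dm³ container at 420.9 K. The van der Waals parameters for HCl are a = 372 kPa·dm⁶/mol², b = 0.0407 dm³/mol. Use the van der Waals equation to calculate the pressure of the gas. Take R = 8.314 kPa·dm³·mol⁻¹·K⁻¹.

P = nRT/(V − nb) − a n²/V²
nRT/(V − nb) = (5.57)(8.314)(420.9)/(5.49 − 5.57×0.0407) = 19491/5.2633 = 3703.2 kPa
a n²/V² = (372)(5.57)²/(5.49)² = 382.92 kPa
P = 3703.2 − 382.92 = 3320 kPa

P ≈ 3320 kPa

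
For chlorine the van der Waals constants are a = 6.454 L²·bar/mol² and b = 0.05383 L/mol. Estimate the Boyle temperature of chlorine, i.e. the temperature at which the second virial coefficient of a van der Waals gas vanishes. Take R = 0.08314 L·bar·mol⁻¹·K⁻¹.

For a van der Waals gas the second virial coefficient B₂ = b − a/(RT) vanishes at T_B = a/(Rb).
T_B = 6.454/(0.08314×0.05383) = 6.454/0.0044754 = 1442 K

T_B ≈ 1442 K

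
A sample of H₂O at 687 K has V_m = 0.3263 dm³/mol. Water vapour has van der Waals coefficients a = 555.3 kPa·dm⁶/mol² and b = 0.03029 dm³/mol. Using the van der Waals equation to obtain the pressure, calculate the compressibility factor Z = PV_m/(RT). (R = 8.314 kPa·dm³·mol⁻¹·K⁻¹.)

P = RT/(V_m − b) − a/V_m² = (8.314)(687)/(0.3263 − 0.03029) − 555.3/(0.3263)²
  = 5711.7/0.29601 − 5215.5 = 19296 − 5215.5 = 14081 kPa
Z = PV_m/(RT) = (14081)(0.3263)/((8.314)(687)) = 4594.6/5711.7 = 0.8044

Z ≈ 0.8044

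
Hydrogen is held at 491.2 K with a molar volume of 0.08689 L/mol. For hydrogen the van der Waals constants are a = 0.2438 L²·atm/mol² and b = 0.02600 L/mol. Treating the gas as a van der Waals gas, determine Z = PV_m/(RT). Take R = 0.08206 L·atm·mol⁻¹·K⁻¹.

Z ≈ 1.357

P = RT/(V_m − b) − a/V_m² = (0.08206)(491.2)/(0.08689 − 0.02600) − 0.2438/(0.08689)²
  = 40.308/0.060890 − 32.292 = 661.98 − 32.292 = 629.69 atm
Z = PV_m/(RT) = (629.69)(0.08689)/((0.08206)(491.2)) = 54.714/40.308 = 1.357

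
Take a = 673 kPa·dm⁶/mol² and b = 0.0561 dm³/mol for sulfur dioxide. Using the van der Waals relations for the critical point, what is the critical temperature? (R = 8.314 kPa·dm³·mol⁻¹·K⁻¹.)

T_c ≈ 427.5 K

For a van der Waals gas, T_c = 8a/(27Rb).
T_c = 8×673/(27×8.314×0.0561) = 5384.0/12.593 = 427.5 K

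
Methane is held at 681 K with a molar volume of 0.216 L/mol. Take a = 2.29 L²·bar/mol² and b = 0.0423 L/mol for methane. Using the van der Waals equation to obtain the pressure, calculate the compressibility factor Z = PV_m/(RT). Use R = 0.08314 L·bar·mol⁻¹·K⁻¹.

P = RT/(V_m − b) − a/V_m² = (0.08314)(681)/(0.216 − 0.0423) − 2.29/(0.216)²
  = 56.618/0.17370 − 49.083 = 325.95 − 49.083 = 276.87 bar
Z = PV_m/(RT) = (276.87)(0.216)/((0.08314)(681)) = 59.804/56.618 = 1.056

Z ≈ 1.056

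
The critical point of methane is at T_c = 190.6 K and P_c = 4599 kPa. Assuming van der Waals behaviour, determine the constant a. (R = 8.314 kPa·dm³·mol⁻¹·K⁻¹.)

a ≈ 230.3 kPa·dm⁶/mol²

From T_c = 8a/(27Rb) and P_c = a/(27b²): a = 27 R² T_c²/(64 P_c).
a = 27×(8.314)²×(190.6)²/(64×4599) = 67799985/294336 = 230.3 kPa·dm⁶/mol²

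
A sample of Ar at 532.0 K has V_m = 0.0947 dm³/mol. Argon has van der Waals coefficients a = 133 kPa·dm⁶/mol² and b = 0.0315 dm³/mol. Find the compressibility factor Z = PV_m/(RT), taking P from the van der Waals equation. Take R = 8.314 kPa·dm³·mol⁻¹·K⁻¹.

P = RT/(V_m − b) − a/V_m² = (8.314)(532.0)/(0.0947 − 0.0315) − 133/(0.0947)²
  = 4423.0/0.063200 − 14830 = 69984 − 14830 = 55154 kPa
Z = PV_m/(RT) = (55154)(0.0947)/((8.314)(532.0)) = 5223.1/4423.0 = 1.181

Z ≈ 1.181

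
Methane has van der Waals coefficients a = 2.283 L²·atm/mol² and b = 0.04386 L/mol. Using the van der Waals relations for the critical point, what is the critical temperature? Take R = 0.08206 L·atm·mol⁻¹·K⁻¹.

T_c ≈ 187.9 K

For a van der Waals gas, T_c = 8a/(27Rb).
T_c = 8×2.283/(27×0.08206×0.04386) = 18.264/0.097177 = 187.9 K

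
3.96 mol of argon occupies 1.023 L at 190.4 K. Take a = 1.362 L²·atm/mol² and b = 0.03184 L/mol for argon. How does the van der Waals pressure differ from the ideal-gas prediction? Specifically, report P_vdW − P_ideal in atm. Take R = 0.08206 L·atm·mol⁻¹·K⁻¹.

Ideal: P_ideal = nRT/V = (3.96)(0.08206)(190.4)/1.023 = 60.4809 atm
vdW: P = nRT/(V − nb) − a n²/V² = 61.8719/0.896914 − 21.3583/1.04653 = 68.9831 − 20.4087 = 48.5744 atm
ΔP = 48.5744 − 60.4809 = -11.91 atm

ΔP ≈ -11.91 atm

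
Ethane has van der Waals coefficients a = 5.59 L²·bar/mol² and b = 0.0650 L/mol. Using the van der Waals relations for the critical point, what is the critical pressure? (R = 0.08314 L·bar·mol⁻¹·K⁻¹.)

For a van der Waals gas, P_c = a/(27b²).
P_c = 5.59/(27×(0.0650)²) = 5.59/0.11408 = 49.00 bar

P_c ≈ 49.00 bar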